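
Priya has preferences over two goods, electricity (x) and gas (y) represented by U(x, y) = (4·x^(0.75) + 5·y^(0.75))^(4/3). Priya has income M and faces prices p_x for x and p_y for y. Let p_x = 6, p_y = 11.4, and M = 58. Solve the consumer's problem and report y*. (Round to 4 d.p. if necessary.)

y* = 1.3356

From the CES first-order condition, (4/5)·(y/x)^(0.25) = p_x/p_y.
Solve for the ratio: y/x = [(5/4)·p_x/p_y]^(4).
Substitute y = (y/x)·x into the budget: x* = M/(p_x + p_y·(y/x)).
Numerically y/x = 0.187338, so x* = 58/(6 + 11.4·0.187338) = 7.1291 and y* = 0.187338·7.1291 = 1.3356.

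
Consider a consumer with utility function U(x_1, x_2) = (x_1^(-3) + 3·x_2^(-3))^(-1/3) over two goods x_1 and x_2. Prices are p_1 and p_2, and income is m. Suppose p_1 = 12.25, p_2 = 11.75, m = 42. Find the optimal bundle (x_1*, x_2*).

x_1* = 1.5067, x_2* = 2.0037

From the CES first-order condition, (1/3)·(x_2/x_1)^(4) = p_1/p_2.
Hence x_2/x_1 = (3·p_1/p_2)^(1/(4)), i.e. raised to the 0.25 power.
With the ratio pinned down, the budget gives x_1* = m/(p_1 + p_2·(x_2/x_1)) and x_2* = (x_2/x_1)·x_1*.
Numerically x_2/x_1 = 1.329857, so x_1* = 42/(12.25 + 11.75·1.329857) = 1.5067 and x_2* = 1.329857·1.5067 = 2.0037.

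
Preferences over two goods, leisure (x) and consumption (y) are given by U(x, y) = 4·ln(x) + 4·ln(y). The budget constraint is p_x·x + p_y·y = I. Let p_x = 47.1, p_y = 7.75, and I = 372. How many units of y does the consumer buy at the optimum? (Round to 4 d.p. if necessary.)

The MRS is y/x. Set MRS = p_x/p_y.
Rearranging, p_y·y = p_x·x. Substituting into the budget gives p_x·x·(1 + 1) = I.
Demand: x*(p_x,p_y,I) = 0.5·I/p_x and y* = 0.5·I/p_y.
At p_x=47.1, p_y=7.75, I=372: y* = 0.5·372/7.75 = 24.

y* = 24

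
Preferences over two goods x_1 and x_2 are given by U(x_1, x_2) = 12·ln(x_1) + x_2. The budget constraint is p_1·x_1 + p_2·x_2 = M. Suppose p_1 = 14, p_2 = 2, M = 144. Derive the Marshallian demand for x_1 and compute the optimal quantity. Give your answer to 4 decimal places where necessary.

Set MRS = p_1/p_2: (12/x_1)/1 = p_1/p_2.
So x_1*(p_1,p_2) = 12·p_2/p_1, independent of income; and x_2* = (M − 12·p_2)/p_2.
At the given prices: x_1* = 12·2/14 = 1.7143.

x_1* = 1.7143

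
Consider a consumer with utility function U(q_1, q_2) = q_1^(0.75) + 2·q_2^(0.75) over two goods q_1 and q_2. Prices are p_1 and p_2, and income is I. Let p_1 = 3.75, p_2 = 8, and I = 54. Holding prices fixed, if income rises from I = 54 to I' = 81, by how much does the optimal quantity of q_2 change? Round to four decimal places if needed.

MU_q_1 ∝ q_1^(-0.25), MU_q_2 ∝ 2·q_2^(-0.25), so MRS = (1/2)·(q_2/q_1)^(0.25) = p_1/p_2.
Hence q_2/q_1 = (2·p_1/p_2)^(1/(0.25)), i.e. raised to the 4 power.
Substitute q_2 = (q_2/q_1)·q_1 into the budget: q_1* = I/(p_1 + p_2·(q_2/q_1)).
Numerically q_2/q_1 = 0.772476, so q_1* = 54/(3.75 + 8·0.772476) = 5.4382 and q_2* = 0.772476·5.4382 = 4.2009.
At I' = 81: q_2* = 6.3013. Change: 6.3013 − 4.2009 = 2.1004.

Δq_2* = 2.1004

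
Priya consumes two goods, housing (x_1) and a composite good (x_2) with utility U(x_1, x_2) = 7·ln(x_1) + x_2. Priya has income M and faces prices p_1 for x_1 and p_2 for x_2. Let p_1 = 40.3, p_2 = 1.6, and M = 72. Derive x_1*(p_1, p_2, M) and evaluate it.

So x_1*(p_1,p_2) = 7·p_2/p_1, independent of income; and x_2* = (M − 7·p_2)/p_2.
At the given prices: x_1* = 7·1.6/40.3 = 0.2779.

x_1* = 0.2779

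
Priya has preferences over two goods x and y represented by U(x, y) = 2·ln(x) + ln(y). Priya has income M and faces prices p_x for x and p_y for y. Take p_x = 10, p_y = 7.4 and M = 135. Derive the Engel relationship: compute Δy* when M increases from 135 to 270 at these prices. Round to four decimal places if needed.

At p_x=10, p_y=7.4, M=135: y* = 1/3·135/7.4 = 6.0811.
At M' = 270: y* = 12.1622. Change: 12.1622 − 6.0811 = 6.0811.

Δy* = 6.0811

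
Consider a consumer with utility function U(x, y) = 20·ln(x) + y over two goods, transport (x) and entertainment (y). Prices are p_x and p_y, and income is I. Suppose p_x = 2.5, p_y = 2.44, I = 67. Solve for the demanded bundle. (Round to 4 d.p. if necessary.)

x* = 19.52, y* = 7.459

Set MRS = p_x/p_y: (20/x)/1 = p_x/p_y.
So x*(p_x,p_y) = 20·p_y/p_x, independent of income; and y* = (I − 20·p_y)/p_y.
At the given prices: x* = 20·2.44/2.5 = 19.52, and y* = 7.459.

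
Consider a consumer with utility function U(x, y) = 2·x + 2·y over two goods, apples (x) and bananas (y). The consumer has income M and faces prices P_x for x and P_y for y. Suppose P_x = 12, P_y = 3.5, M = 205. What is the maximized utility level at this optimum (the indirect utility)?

V = 117.1429

Perfect substitutes: compare marginal utility per dollar. 2/P_x vs 2/P_y → 0.1667 vs 0.5714.
y gives more utility per dollar, so spend all income on y: y* = M/P_y, x* = 0.
Numerically: x* = 0, y* = 58.5714.
Utility at the optimum: U(0, 58.5714) = 117.1429.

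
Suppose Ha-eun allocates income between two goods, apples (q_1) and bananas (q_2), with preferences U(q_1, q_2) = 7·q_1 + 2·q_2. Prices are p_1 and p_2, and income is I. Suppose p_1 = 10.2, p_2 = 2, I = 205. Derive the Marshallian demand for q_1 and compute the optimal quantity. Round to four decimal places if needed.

q_1* = 0

q_2 gives more utility per dollar, so spend all income on q_2: q_2* = I/p_2, q_1* = 0.
Numerically: q_1* = 0, q_2* = 102.5.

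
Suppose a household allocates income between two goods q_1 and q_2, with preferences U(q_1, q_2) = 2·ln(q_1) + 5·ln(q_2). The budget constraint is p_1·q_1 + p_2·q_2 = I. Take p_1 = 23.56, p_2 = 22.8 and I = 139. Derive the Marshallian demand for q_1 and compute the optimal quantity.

Demand: q_1*(p_1,p_2,I) = 2/7·I/p_1 and q_2* = 5/7·I/p_2.
At p_1=23.56, p_2=22.8, I=139: q_1* = 2/7·139/23.56 = 1.6857.

q_1* = 1.6857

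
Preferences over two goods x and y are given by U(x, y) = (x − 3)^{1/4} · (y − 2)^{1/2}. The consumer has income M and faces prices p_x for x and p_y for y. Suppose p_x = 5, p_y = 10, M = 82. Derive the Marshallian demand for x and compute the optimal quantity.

This is Cobb-Douglas in (x−3, y−2): tangency gives 0.25·p_y·(y−2) = 0.5·p_x·(x−3).
After buying the subsistence bundle (3, 2), a share 1/3 of the remaining income goes to x: x* = 3 + 1/3·(M − 3p_x − 2p_y)/p_x.
Discretionary income = 82 − 3·5 − 2·10 = 47; x* = 3 + 1/3·47/5 = 6.1333.

x* = 6.1333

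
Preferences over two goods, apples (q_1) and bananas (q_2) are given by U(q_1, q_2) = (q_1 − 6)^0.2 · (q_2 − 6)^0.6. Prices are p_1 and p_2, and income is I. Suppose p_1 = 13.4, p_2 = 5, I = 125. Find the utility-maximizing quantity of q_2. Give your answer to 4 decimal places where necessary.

q_2* = 8.19

Substituting into the budget: q_1* = 6 + 0.25·(I − 6·p_1 − 6·p_2)/p_1, and q_2* = 6 + 0.75·(…)/p_2.
Discretionary income = 125 − 6·13.4 − 6·5 = 14.6; q_2* = 6 + 0.75·14.6/5 = 8.19.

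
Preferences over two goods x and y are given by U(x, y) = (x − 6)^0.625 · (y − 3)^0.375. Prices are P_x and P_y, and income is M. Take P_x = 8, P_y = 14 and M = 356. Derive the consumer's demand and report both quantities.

Let x' = x−6, y' = y−3. MRS = (5/3)·y'/x' = P_x/P_y.
Substituting into the budget: x* = 6 + 0.625·(M − 6·P_x − 3·P_y)/P_x, and y* = 3 + 0.375·(…)/P_y.
Discretionary income = 356 − 6·8 − 3·14 = 266; x* = 6 + 0.625·266/8 = 26.7812; y* = 3 + 0.375·266/14 = 10.125.

x* = 26.7812, y* = 10.125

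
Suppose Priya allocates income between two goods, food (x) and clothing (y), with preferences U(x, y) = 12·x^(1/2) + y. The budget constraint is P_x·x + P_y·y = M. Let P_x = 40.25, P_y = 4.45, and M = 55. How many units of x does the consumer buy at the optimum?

Utility is quasi-linear in y; the FOC for x is 6/√x = P_x/P_y.
Thus x* = (6·P_y/P_x)² — independent of M — with the rest of income spent on y.
Plugging in: x* = (6·4.45/40.25)² = 0.44.

x* = 0.44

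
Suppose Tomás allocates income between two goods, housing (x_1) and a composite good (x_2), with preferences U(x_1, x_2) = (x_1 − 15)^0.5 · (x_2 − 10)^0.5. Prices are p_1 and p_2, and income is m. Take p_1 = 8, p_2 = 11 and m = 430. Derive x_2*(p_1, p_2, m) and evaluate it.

This is Cobb-Douglas in (x_1−15, x_2−10): tangency gives 0.5·p_2·(x_2−10) = 0.5·p_1·(x_1−15).
After buying the subsistence bundle (15, 10), a share 0.5 of the remaining income goes to x_1: x_1* = 15 + 0.5·(m − 15p_1 − 10p_2)/p_1.
Discretionary income = 430 − 15·8 − 10·11 = 200; x_2* = 10 + 0.5·200/11 = 19.0909.

x_2* = 19.0909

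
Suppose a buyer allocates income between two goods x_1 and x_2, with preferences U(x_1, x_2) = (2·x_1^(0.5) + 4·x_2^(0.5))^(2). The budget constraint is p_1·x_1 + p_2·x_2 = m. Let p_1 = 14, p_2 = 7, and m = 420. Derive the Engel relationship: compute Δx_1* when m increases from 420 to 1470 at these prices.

Substitute x_2 = (x_2/x_1)·x_1 into the budget: x_1* = m/(p_1 + p_2·(x_2/x_1)).
Numerically x_2/x_1 = 16, so x_1* = 420/(14 + 7·16) = 3.3333.
At m' = 1470: x_1* = 11.6667. Change: 11.6667 − 3.3333 = 8.3333.

Δx_1* = 8.3333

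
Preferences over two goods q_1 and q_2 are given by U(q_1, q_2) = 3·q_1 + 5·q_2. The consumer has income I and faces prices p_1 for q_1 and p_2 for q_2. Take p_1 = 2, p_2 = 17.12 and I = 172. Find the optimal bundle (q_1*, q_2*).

q_1* = 86, q_2* = 0

Perfect substitutes: compare marginal utility per dollar. 3/p_1 vs 5/p_2 → 1.5 vs 0.2921.
q_1 gives more utility per dollar, so spend all income on q_1: q_1* = I/p_1, q_2* = 0.
Numerically: q_1* = 86, q_2* = 0.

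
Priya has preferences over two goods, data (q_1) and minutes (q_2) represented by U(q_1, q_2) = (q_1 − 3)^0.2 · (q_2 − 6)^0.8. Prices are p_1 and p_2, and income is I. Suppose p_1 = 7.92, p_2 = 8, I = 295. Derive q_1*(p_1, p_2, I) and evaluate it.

MRS = (1/4)·(q_2−6)/(q_1−3). Tangency with p_1/p_2 gives q_2−6 = 4·(p_1/p_2)·(q_1−3).
Substituting into the budget: q_1* = 3 + 0.2·(I − 3·p_1 − 6·p_2)/p_1, and q_2* = 6 + 0.8·(…)/p_2.
Discretionary income = 295 − 3·7.92 − 6·8 = 223.24; q_1* = 3 + 0.2·223.24/7.92 = 8.6374.

q_1* = 8.6374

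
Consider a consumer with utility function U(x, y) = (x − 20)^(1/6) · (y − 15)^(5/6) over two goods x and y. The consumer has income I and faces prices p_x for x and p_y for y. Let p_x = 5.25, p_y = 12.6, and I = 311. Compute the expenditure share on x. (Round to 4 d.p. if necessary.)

This is Cobb-Douglas in (x−20, y−15): tangency gives 1/6·p_y·(y−15) = 5/6·p_x·(x−20).
After buying the subsistence bundle (20, 15), a share 1/6 of the remaining income goes to x: x* = 20 + 1/6·(I − 20p_x − 15p_y)/p_x.
Discretionary income = 311 − 20·5.25 − 15·12.6 = 17; x* = 20 + 1/6·17/5.25 = 20.5397; y* = 15 + 5/6·17/12.6 = 16.1243.
Expenditure on x: 5.25·20.5397 = 107.8333; share = 0.3467.

share on x = 0.3467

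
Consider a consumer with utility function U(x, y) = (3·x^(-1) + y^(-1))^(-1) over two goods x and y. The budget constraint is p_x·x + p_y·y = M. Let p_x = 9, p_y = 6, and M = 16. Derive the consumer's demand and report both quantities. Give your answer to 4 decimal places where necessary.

x* = 1.2082, y* = 0.8543

With the ratio pinned down, the budget gives x* = M/(p_x + p_y·(y/x)) and y* = (y/x)·x*.
Numerically y/x = 0.707107, so x* = 16/(9 + 6·0.707107) = 1.2082 and y* = 0.707107·1.2082 = 0.8543.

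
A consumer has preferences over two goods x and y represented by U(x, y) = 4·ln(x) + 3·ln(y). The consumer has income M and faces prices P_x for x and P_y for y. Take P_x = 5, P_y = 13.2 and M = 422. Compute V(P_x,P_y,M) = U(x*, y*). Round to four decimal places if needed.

Tangency: MRS = (4/3)·y/x = P_x/P_y.
So 4·P_y·y = 3·P_x·x; combined with the budget, a share 4/7 of income goes to x.
Demand: x*(P_x,P_y,M) = 4/7·M/P_x and y* = 3/7·M/P_y.
At P_x=5, P_y=13.2, M=422: x* = 4/7·422/5 = 48.2286, y* = 13.7013.
Utility at the optimum: U(48.2286, 13.7013) = 23.3563.

V = 23.3563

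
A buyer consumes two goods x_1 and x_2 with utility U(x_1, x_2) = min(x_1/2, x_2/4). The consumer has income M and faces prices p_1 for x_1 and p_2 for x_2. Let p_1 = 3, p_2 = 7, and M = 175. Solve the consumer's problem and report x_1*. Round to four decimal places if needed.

x_1* = 10.2941

Leontief preferences: the optimum is at the kink where x_1/2 = x_2/4, i.e. x_2 = 2·x_1.
Budget: p_1·x_1 + p_2·2·x_1 = M, so (2·p_1 + 4·p_2)·x_1 = 2·M.
Demand: x_1*(p_1,p_2,M) = 2·M/(2·p_1 + 4·p_2), x_2* = 4·M/(2·p_1 + 4·p_2).
Here 2·3 + 4·7 = 34, giving x_1* = 10.2941.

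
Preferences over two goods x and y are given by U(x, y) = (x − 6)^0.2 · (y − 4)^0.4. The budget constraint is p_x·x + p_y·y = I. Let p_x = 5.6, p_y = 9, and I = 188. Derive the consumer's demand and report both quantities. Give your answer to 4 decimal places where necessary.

This is Cobb-Douglas in (x−6, y−4): tangency gives 0.2·p_y·(y−4) = 0.4·p_x·(x−6).
Substituting into the budget: x* = 6 + 1/3·(I − 6·p_x − 4·p_y)/p_x, and y* = 4 + 2/3·(…)/p_y.
Discretionary income = 188 − 6·5.6 − 4·9 = 118.4; x* = 6 + 1/3·118.4/5.6 = 13.0476; y* = 4 + 2/3·118.4/9 = 12.7704.

x* = 13.0476, y* = 12.7704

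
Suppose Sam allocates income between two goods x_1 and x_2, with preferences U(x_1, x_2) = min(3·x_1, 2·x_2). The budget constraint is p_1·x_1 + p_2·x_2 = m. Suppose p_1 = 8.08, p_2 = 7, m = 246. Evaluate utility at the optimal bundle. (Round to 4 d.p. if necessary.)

Demand: x_1*(p_1,p_2,m) = 2·m/(2·p_1 + 3·p_2), x_2* = 3·m/(2·p_1 + 3·p_2).
Here 2·8.08 + 3·7 = 37.16, giving x_1* = 13.24 and x_2* = 19.8601.
Utility at the optimum: U(13.24, 19.8601) = 39.7201.

V = 39.7201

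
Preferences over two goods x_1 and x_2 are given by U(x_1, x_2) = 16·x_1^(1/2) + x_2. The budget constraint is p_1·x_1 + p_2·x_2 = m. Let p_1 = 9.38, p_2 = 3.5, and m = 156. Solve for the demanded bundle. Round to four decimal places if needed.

x_1* = 8.9107, x_2* = 20.6908

Utility is quasi-linear in x_2; the FOC for x_1 is 8/√x_1 = p_1/p_2.
Thus x_1* = (8·p_2/p_1)² — independent of m — with the rest of income spent on x_2.
Plugging in: x_1* = (8·3.5/9.38)² = 8.9107, x_2* = 20.6908.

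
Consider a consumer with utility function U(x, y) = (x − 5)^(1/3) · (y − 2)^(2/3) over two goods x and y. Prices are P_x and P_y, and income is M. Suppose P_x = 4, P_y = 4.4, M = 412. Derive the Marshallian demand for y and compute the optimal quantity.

Let x' = x−5, y' = y−2. MRS = (1/2)·y'/x' = P_x/P_y.
After buying the subsistence bundle (5, 2), a share 1/3 of the remaining income goes to x: x* = 5 + 1/3·(M − 5P_x − 2P_y)/P_x.
Discretionary income = 412 − 5·4 − 2·4.4 = 383.2; y* = 2 + 2/3·383.2/4.4 = 60.0606.

y* = 60.0606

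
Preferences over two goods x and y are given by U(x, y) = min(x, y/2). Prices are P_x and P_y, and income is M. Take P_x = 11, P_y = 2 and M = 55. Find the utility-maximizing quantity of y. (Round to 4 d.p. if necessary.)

y* = 7.3333

Demand: x*(P_x,P_y,M) = M/(P_x + 2·P_y), y* = 2·M/(P_x + 2·P_y).
Here 11 + 2·2 = 15, giving y* = 7.3333.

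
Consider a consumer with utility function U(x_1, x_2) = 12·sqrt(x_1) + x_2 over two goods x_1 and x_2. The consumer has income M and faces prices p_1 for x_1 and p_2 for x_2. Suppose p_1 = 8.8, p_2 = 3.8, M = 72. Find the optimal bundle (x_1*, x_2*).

Set MRS = p_1/p_2: 6·x_1^(−1/2) = p_1/p_2.
Thus x_1* = (6·p_2/p_1)² — independent of M — with the rest of income spent on x_2.
Plugging in: x_1* = (6·3.8/8.8)² = 6.7128, x_2* = 3.4019.

x_1* = 6.7128, x_2* = 3.4019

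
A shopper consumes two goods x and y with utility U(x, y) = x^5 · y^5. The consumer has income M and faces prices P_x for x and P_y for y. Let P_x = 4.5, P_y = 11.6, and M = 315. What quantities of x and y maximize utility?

Demand: x*(P_x,P_y,M) = 0.5·M/P_x and y* = 0.5·M/P_y.
At P_x=4.5, P_y=11.6, M=315: x* = 0.5·315/4.5 = 35, y* = 13.5776.

x* = 35, y* = 13.5776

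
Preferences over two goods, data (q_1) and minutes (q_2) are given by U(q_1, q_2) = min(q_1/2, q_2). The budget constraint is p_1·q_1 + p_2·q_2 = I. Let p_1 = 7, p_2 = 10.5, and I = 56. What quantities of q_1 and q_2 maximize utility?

Demand: q_1*(p_1,p_2,I) = 2·I/(2·p_1 + p_2), q_2* = I/(2·p_1 + p_2).
Here 2·7 + 10.5 = 24.5, giving q_1* = 4.5714 and q_2* = 2.2857.

q_1* = 4.5714, q_2* = 2.2857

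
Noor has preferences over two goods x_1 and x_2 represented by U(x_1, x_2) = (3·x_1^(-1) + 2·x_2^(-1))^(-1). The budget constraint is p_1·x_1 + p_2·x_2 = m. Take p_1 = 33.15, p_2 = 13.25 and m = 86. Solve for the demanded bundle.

x_1* = 1.711, x_2* = 2.2098

Substitute x_2 = (x_2/x_1)·x_1 into the budget: x_1* = m/(p_1 + p_2·(x_2/x_1)).
Numerically x_2/x_1 = 1.291482, so x_1* = 86/(33.15 + 13.25·1.291482) = 1.711 and x_2* = 1.291482·1.711 = 2.2098.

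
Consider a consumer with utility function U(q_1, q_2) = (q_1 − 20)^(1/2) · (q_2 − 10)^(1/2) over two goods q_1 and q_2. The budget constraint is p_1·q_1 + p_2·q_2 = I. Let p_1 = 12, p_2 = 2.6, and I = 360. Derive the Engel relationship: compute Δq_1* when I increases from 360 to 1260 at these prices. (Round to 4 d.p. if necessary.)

Δq_1* = 37.5

MRS = (q_2−10)/(q_1−20). Tangency with p_1/p_2 gives q_2−10 = (p_1/p_2)·(q_1−20).
Substituting into the budget: q_1* = 20 + 0.5·(I − 20·p_1 − 10·p_2)/p_1, and q_2* = 10 + 0.5·(…)/p_2.
Discretionary income = 360 − 20·12 − 10·2.6 = 94; q_1* = 20 + 0.5·94/12 = 23.9167.
At I' = 1260: q_1* = 61.4167. Change: 61.4167 − 23.9167 = 37.5.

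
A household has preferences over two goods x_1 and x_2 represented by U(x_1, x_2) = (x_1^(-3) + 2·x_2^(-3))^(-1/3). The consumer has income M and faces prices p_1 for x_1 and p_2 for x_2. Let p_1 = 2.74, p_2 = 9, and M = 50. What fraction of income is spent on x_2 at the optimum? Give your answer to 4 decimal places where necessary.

MRS = MU_x_1/MU_x_2 = (1/2)·(x_2/x_1)^(4). Set equal to p_1/p_2.
Solve for the ratio: x_2/x_1 = [2·p_1/p_2]^(0.25).
With the ratio pinned down, the budget gives x_1* = M/(p_1 + p_2·(x_2/x_1)) and x_2* = (x_2/x_1)·x_1*.
Numerically x_2/x_1 = 0.883353, so x_1* = 50/(2.74 + 9·0.883353) = 4.6772 and x_2* = 0.883353·4.6772 = 4.1316.
Expenditure on x_2: 9·4.1316 = 37.1845; share = 0.7437.

share on x_2 = 0.7437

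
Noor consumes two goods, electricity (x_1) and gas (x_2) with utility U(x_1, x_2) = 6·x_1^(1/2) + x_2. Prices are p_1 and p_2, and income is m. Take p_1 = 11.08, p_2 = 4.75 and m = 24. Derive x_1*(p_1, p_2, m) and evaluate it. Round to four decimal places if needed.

x_1* = 1.6541

Set MRS = p_1/p_2: 3·x_1^(−1/2) = p_1/p_2.
Solve: √x_1 = 3·p_2/p_1, so x_1*(p_1,p_2) = (3·p_2/p_1)², and x_2* = (m − p_1·x_1*)/p_2.
Plugging in: x_1* = (3·4.75/11.08)² = 1.6541.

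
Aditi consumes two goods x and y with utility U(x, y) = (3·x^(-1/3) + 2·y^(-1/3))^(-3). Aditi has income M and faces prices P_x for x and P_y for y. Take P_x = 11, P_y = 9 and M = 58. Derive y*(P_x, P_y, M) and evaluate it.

MU_x ∝ 3·x^(-4/3), MU_y ∝ 2·y^(-4/3), so MRS = (3/2)·(y/x)^(4/3) = P_x/P_y.
Hence y/x = ((2/3)·P_x/P_y)^(1/(4/3)), i.e. raised to the 0.75 power.
Substitute y = (y/x)·x into the budget: x* = M/(P_x + P_y·(y/x)).
Numerically y/x = 0.857619, so x* = 58/(11 + 9·0.857619) = 3.0985 and y* = 0.857619·3.0985 = 2.6574.

y* = 2.6574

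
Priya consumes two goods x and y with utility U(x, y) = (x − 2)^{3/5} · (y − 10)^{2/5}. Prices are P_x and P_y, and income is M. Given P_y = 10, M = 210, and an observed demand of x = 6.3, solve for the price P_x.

P_x = 12

MRS = (3/2)·(y−10)/(x−2). Tangency with P_x/P_y gives y−10 = (2/3)·(P_x/P_y)·(x−2).
After buying the subsistence bundle (2, 10), a share 0.6 of the remaining income goes to x: x* = 2 + 0.6·(M − 2P_x − 10P_y)/P_x.
Set x* = 6.3 in the demand function and solve for P_x: P_x = 12.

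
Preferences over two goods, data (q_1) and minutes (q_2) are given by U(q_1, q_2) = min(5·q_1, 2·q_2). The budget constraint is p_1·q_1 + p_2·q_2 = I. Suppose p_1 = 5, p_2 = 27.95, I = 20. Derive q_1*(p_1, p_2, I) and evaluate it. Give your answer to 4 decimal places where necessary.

q_1* = 0.2671

Leontief preferences: the optimum is at the kink where q_1/2 = q_2/5, i.e. q_2 = (5/2)·q_1.
Budget: p_1·q_1 + p_2·(5/2)·q_1 = I, so (2·p_1 + 5·p_2)·q_1 = 2·I.
Demand: q_1*(p_1,p_2,I) = 2·I/(2·p_1 + 5·p_2), q_2* = 5·I/(2·p_1 + 5·p_2).
Here 2·5 + 5·27.95 = 149.75, giving q_1* = 0.2671.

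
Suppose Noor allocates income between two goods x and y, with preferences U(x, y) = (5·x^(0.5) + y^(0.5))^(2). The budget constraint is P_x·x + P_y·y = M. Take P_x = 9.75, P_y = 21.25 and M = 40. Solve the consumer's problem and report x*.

MU_x ∝ 5·x^(-0.5), MU_y ∝ y^(-0.5), so MRS = 5·(y/x)^(0.5) = P_x/P_y.
Hence y/x = ((1/5)·P_x/P_y)^(1/(0.5)), i.e. raised to the 2 power.
With the ratio pinned down, the budget gives x* = M/(P_x + P_y·(y/x)) and y* = (y/x)·x*.
Numerically y/x = 0.008421, so x* = 40/(9.75 + 21.25·0.008421) = 4.0286.

x* = 4.0286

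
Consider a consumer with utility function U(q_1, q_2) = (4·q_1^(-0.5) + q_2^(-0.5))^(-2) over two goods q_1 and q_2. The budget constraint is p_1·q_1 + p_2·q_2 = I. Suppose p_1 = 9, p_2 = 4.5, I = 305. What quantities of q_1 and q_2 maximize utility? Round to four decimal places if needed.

q_1* = 25.7714, q_2* = 16.235

MRS = MU_q_1/MU_q_2 = 4·(q_2/q_1)^(1.5). Set equal to p_1/p_2.
Solve for the ratio: q_2/q_1 = [(1/4)·p_1/p_2]^(2/3).
Substitute q_2 = (q_2/q_1)·q_1 into the budget: q_1* = I/(p_1 + p_2·(q_2/q_1)).
Numerically q_2/q_1 = 0.629961, so q_1* = 305/(9 + 4.5·0.629961) = 25.7714 and q_2* = 0.629961·25.7714 = 16.235.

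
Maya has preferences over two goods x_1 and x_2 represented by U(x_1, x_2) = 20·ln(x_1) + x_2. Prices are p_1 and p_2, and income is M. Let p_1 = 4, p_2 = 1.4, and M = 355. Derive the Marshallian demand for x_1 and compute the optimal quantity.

MU_x_1 = 20/x_1, MU_x_2 = 1. Tangency: 20/x_1 = p_1/p_2.
So x_1*(p_1,p_2) = 20·p_2/p_1, independent of income; and x_2* = (M − 20·p_2)/p_2.
At the given prices: x_1* = 20·1.4/4 = 7.

x_1* = 7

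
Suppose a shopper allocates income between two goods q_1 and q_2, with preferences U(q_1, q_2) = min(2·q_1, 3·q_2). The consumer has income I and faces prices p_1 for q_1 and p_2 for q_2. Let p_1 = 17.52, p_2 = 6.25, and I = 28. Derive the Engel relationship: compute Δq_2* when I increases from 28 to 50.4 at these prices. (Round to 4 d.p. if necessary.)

Δq_2* = 0.6886

With perfect complements, no substitution: consume in ratio q_1:q_2 = 3:2.
Budget: p_1·q_1 + p_2·(2/3)·q_1 = I, so (3·p_1 + 2·p_2)·q_1 = 3·I.
Demand: q_1*(p_1,p_2,I) = 3·I/(3·p_1 + 2·p_2), q_2* = 2·I/(3·p_1 + 2·p_2).
Here 3·17.52 + 2·6.25 = 65.06, giving q_2* = 0.8607.
At I' = 50.4: q_2* = 1.5493. Change: 1.5493 − 0.8607 = 0.6886.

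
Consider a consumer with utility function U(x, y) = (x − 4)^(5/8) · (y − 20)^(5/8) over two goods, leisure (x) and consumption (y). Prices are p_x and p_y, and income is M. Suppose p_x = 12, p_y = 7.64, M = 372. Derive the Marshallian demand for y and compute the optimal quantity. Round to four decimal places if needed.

y* = 31.2042

Discretionary income = 372 − 4·12 − 20·7.64 = 171.2; y* = 20 + 0.5·171.2/7.64 = 31.2042.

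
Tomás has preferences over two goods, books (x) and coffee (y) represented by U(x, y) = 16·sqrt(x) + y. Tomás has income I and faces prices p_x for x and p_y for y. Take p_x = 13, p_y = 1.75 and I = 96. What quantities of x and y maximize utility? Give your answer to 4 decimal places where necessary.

MU_x = 8/√x, MU_y = 1. Tangency: 8/√x = p_x/p_y.
Thus x* = (8·p_y/p_x)² — independent of I — with the rest of income spent on y.
Plugging in: x* = (8·1.75/13)² = 1.1598, y* = 46.2418.

x* = 1.1598, y* = 46.2418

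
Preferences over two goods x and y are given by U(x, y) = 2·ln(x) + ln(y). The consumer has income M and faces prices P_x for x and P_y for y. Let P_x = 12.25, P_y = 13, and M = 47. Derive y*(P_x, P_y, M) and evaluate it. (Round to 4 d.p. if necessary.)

The MRS is 2·y/x. Set MRS = P_x/P_y.
Rearranging, P_y·y = (1/2)·P_x·x. Substituting into the budget gives P_x·x·(1 + (1/2)) = M.
Demand: x*(P_x,P_y,M) = 2/3·M/P_x and y* = 1/3·M/P_y.
At P_x=12.25, P_y=13, M=47: y* = 1/3·47/13 = 1.2051.

y* = 1.2051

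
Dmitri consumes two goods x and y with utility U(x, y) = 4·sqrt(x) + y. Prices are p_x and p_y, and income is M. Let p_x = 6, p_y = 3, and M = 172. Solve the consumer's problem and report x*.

x* = 1

Set MRS = p_x/p_y: 2·x^(−1/2) = p_x/p_y.
Solve: √x = 2·p_y/p_x, so x*(p_x,p_y) = (2·p_y/p_x)², and y* = (M − p_x·x*)/p_y.
Plugging in: x* = (2·3/6)² = 1.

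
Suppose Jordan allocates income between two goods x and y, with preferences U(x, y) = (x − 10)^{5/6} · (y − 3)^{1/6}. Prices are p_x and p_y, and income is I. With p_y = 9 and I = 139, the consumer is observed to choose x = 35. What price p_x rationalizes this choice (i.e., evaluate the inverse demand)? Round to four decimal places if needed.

p_x = 2.8

This is Cobb-Douglas in (x−10, y−3): tangency gives 5/6·p_y·(y−3) = 1/6·p_x·(x−10).
Substituting into the budget: x* = 10 + 5/6·(I − 10·p_x − 3·p_y)/p_x, and y* = 3 + 1/6·(…)/p_y.
Set x* = 35 in the demand function and solve for p_x: p_x = 2.8.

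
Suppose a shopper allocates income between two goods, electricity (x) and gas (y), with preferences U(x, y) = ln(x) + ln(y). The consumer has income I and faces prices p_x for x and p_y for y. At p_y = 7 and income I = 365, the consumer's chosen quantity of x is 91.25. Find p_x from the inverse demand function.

MU_x/MU_y = (y)/(x); tangency sets this equal to p_x/p_y.
Rearranging, p_y·y = p_x·x. Substituting into the budget gives p_x·x·(1 + 1) = I.
Demand: x*(p_x,p_y,I) = 0.5·I/p_x and y* = 0.5·I/p_y.
Set x* = 91.25 in the demand function and solve for p_x: p_x = 2.

p_x = 2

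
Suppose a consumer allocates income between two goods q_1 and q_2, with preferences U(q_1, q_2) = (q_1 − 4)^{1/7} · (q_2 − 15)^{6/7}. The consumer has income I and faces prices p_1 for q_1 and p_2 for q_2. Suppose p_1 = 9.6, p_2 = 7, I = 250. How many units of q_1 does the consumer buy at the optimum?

q_1* = 5.5863

MRS = (1/6)·(q_2−15)/(q_1−4). Tangency with p_1/p_2 gives q_2−15 = 6·(p_1/p_2)·(q_1−4).
Substituting into the budget: q_1* = 4 + 1/7·(I − 4·p_1 − 15·p_2)/p_1, and q_2* = 15 + 6/7·(…)/p_2.
Discretionary income = 250 − 4·9.6 − 15·7 = 106.6; q_1* = 4 + 1/7·106.6/9.6 = 5.5863.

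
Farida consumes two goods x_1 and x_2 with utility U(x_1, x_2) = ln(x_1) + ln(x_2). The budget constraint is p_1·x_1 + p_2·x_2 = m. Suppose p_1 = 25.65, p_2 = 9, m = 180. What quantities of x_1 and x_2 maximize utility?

Tangency: MRS = x_2/x_1 = p_1/p_2.
Rearranging, p_2·x_2 = p_1·x_1. Substituting into the budget gives p_1·x_1·(1 + 1) = m.
Demand: x_1*(p_1,p_2,m) = 0.5·m/p_1 and x_2* = 0.5·m/p_2.
At p_1=25.65, p_2=9, m=180: x_1* = 0.5·180/25.65 = 3.5088, x_2* = 10.

x_1* = 3.5088, x_2* = 10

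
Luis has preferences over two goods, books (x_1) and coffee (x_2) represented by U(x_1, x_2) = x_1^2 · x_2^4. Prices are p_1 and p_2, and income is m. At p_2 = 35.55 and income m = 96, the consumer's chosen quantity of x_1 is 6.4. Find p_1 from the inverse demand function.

p_1 = 5

MU_x_1/MU_x_2 = (2·x_2)/(4·x_1); tangency sets this equal to p_1/p_2.
So 2·p_2·x_2 = 4·p_1·x_1; combined with the budget, a share 1/3 of income goes to x_1.
Demand: x_1*(p_1,p_2,m) = 1/3·m/p_1 and x_2* = 2/3·m/p_2.
Set x_1* = 6.4 in the demand function and solve for p_1: p_1 = 5.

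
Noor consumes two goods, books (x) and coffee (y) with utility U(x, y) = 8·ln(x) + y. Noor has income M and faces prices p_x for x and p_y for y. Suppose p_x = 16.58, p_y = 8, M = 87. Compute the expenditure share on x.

MU_x = 8/x, MU_y = 1. Tangency: 8/x = p_x/p_y.
So x*(p_x,p_y) = 8·p_y/p_x, independent of income; and y* = (M − 8·p_y)/p_y.
At the given prices: x* = 8·8/16.58 = 3.8601, and y* = 2.875.
Expenditure on x: 16.58·3.8601 = 64; share = 0.7356.

share on x = 0.7356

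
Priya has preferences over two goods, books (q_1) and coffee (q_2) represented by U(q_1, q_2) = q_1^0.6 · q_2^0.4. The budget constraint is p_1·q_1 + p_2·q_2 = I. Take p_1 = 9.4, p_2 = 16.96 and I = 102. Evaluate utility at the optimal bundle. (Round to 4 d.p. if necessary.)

V = 4.3719

MU_q_1/MU_q_2 = (0.6·q_2)/(0.4·q_1); tangency sets this equal to p_1/p_2.
So 0.6·p_2·q_2 = 0.4·p_1·q_1; combined with the budget, a share 0.6 of income goes to q_1.
Demand: q_1*(p_1,p_2,I) = 0.6·I/p_1 and q_2* = 0.4·I/p_2.
At p_1=9.4, p_2=16.96, I=102: q_1* = 0.6·102/9.4 = 6.5106, q_2* = 2.4057.
Utility at the optimum: U(6.5106, 2.4057) = 4.3719.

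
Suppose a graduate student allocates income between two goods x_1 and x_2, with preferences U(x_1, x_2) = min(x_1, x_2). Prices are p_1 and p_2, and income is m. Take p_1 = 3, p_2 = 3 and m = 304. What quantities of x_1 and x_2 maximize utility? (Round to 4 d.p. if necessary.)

x_1* = 50.6667, x_2* = 50.6667

With perfect complements, no substitution: consume in ratio x_1:x_2 = 1:1.
Budget: p_1·x_1 + p_2·x_1 = m, so (p_1 + p_2)·x_1 = m.
Demand: x_1*(p_1,p_2,m) = m/(p_1 + p_2), x_2* = m/(p_1 + p_2).
Here 3 + 3 = 6, giving x_1* = 50.6667 and x_2* = 50.6667.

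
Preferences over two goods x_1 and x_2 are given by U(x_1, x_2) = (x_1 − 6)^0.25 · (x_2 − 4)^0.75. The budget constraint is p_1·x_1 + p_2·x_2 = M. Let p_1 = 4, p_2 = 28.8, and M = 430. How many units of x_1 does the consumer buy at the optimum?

x_1* = 24.175

This is Cobb-Douglas in (x_1−6, x_2−4): tangency gives 0.25·p_2·(x_2−4) = 0.75·p_1·(x_1−6).
Substituting into the budget: x_1* = 6 + 0.25·(M − 6·p_1 − 4·p_2)/p_1, and x_2* = 4 + 0.75·(…)/p_2.
Discretionary income = 430 − 6·4 − 4·28.8 = 290.8; x_1* = 6 + 0.25·290.8/4 = 24.175.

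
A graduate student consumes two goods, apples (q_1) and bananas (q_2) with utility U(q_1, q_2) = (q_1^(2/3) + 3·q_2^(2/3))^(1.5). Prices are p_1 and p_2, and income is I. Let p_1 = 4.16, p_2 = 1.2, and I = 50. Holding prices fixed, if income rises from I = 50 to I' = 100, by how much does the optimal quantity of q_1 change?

Δq_1* = 0.0369

MU_q_1 ∝ q_1^(-1/3), MU_q_2 ∝ 3·q_2^(-1/3), so MRS = (1/3)·(q_2/q_1)^(1/3) = p_1/p_2.
Hence q_2/q_1 = (3·p_1/p_2)^(1/(1/3)), i.e. raised to the 3 power.
With the ratio pinned down, the budget gives q_1* = I/(p_1 + p_2·(q_2/q_1)) and q_2* = (q_2/q_1)·q_1*.
Numerically q_2/q_1 = 1124.864, so q_1* = 50/(4.16 + 1.2·1124.864) = 0.0369.
At I' = 100: q_1* = 0.0739. Change: 0.0739 − 0.0369 = 0.0369.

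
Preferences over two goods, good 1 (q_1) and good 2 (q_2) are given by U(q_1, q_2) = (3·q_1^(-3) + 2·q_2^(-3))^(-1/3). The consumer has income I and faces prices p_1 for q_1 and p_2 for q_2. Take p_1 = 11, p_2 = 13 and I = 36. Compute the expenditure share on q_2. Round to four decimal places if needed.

With the ratio pinned down, the budget gives q_1* = I/(p_1 + p_2·(q_2/q_1)) and q_2* = (q_2/q_1)·q_1*.
Numerically q_2/q_1 = 0.866642, so q_1* = 36/(11 + 13·0.866642) = 1.6168 and q_2* = 0.866642·1.6168 = 1.4012.
Expenditure on q_2: 13·1.4012 = 18.2153; share = 0.506.

share on q_2 = 0.506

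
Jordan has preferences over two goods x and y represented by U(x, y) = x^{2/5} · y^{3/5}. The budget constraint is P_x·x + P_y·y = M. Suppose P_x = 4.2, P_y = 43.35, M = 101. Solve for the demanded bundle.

Tangency: MRS = (2/3)·y/x = P_x/P_y.
Rearranging, P_y·y = (3/2)·P_x·x. Substituting into the budget gives P_x·x·(1 + (3/2)) = M.
Demand: x*(P_x,P_y,M) = 0.4·M/P_x and y* = 0.6·M/P_y.
At P_x=4.2, P_y=43.35, M=101: x* = 0.4·101/4.2 = 9.619, y* = 1.3979.

x* = 9.619, y* = 1.3979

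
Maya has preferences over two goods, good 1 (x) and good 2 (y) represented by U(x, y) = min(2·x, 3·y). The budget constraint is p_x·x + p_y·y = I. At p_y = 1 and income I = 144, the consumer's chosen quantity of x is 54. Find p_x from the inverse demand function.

p_x = 2

Leontief preferences: the optimum is at the kink where x/3 = y/2, i.e. y = (2/3)·x.
Budget: p_x·x + p_y·(2/3)·x = I, so (3·p_x + 2·p_y)·x = 3·I.
Demand: x*(p_x,p_y,I) = 3·I/(3·p_x + 2·p_y), y* = 2·I/(3·p_x + 2·p_y).
Set x* = 54 in the demand function and solve for p_x: p_x = 2.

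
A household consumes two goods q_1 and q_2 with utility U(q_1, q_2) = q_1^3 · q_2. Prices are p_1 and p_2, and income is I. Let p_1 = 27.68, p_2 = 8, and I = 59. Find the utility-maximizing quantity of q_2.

The MRS is 3·q_2/q_1. Set MRS = p_1/p_2.
So 3·p_2·q_2 = p_1·q_1; combined with the budget, a share 0.75 of income goes to q_1.
Demand: q_1*(p_1,p_2,I) = 0.75·I/p_1 and q_2* = 0.25·I/p_2.
At p_1=27.68, p_2=8, I=59: q_2* = 0.25·59/8 = 1.8438.

q_2* = 1.8438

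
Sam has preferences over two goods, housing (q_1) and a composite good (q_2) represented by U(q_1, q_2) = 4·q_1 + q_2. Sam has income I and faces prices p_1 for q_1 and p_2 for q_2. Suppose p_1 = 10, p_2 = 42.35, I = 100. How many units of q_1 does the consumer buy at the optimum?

Linear utility — the consumer picks whichever good has higher MU/price: 4/10 = 0.4 vs 1/42.35 = 0.0236.
q_1 gives more utility per dollar, so spend all income on q_1: q_1* = I/p_1, q_2* = 0.
Numerically: q_1* = 10, q_2* = 0.

q_1* = 10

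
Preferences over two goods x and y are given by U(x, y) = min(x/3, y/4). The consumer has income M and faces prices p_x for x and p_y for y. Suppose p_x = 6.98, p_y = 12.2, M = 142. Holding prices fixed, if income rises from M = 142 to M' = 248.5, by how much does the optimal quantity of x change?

Δx* = 4.5813

With perfect complements, no substitution: consume in ratio x:y = 3:4.
Budget: p_x·x + p_y·(4/3)·x = M, so (3·p_x + 4·p_y)·x = 3·M.
Demand: x*(p_x,p_y,M) = 3·M/(3·p_x + 4·p_y), y* = 4·M/(3·p_x + 4·p_y).
Here 3·6.98 + 4·12.2 = 69.74, giving x* = 6.1084.
At M' = 248.5: x* = 10.6897. Change: 10.6897 − 6.1084 = 4.5813.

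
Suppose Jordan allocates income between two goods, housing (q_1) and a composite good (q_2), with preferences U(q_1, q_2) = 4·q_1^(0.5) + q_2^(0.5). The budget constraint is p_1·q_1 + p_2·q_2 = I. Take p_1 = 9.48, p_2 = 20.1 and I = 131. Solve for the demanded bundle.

q_1* = 13.4229, q_2* = 0.1866

MRS = MU_q_1/MU_q_2 = 4·(q_2/q_1)^(0.5). Set equal to p_1/p_2.
Hence q_2/q_1 = ((1/4)·p_1/p_2)^(1/(0.5)), i.e. raised to the 2 power.
With the ratio pinned down, the budget gives q_1* = I/(p_1 + p_2·(q_2/q_1)) and q_2* = (q_2/q_1)·q_1*.
Numerically q_2/q_1 = 0.013903, so q_1* = 131/(9.48 + 20.1·0.013903) = 13.4229 and q_2* = 0.013903·13.4229 = 0.1866.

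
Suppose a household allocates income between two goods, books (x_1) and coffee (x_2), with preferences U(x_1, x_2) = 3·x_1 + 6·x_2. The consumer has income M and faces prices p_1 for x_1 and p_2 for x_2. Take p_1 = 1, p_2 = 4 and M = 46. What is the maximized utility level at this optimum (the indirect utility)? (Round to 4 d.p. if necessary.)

x_1 gives more utility per dollar, so spend all income on x_1: x_1* = M/p_1, x_2* = 0.
Numerically: x_1* = 46, x_2* = 0.
Utility at the optimum: U(46, 0) = 138.

V = 138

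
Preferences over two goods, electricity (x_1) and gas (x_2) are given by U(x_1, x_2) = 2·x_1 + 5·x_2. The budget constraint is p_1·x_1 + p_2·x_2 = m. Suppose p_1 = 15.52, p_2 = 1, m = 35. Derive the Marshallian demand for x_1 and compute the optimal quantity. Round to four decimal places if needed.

x_1* = 0

Linear utility — the consumer picks whichever good has higher MU/price: 2/15.52 = 0.1289 vs 5/1 = 5.
x_2 gives more utility per dollar, so spend all income on x_2: x_2* = m/p_2, x_1* = 0.
Numerically: x_1* = 0, x_2* = 35.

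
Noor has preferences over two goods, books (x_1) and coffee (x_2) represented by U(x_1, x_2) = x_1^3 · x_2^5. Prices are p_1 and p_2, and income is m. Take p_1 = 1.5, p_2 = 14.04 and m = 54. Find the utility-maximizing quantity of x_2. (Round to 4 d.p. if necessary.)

Tangency: MRS = (3/5)·x_2/x_1 = p_1/p_2.
So 3·p_2·x_2 = 5·p_1·x_1; combined with the budget, a share 0.375 of income goes to x_1.
Demand: x_1*(p_1,p_2,m) = 0.375·m/p_1 and x_2* = 0.625·m/p_2.
At p_1=1.5, p_2=14.04, m=54: x_2* = 0.625·54/14.04 = 2.4038.

x_2* = 2.4038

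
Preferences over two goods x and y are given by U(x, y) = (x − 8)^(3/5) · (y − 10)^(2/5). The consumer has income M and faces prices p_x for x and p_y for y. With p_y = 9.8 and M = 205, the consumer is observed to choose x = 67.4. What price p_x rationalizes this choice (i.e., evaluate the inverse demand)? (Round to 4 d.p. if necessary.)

Let x' = x−8, y' = y−10. MRS = (3/2)·y'/x' = p_x/p_y.
Substituting into the budget: x* = 8 + 0.6·(M − 8·p_x − 10·p_y)/p_x, and y* = 10 + 0.4·(…)/p_y.
Set x* = 67.4 in the demand function and solve for p_x: p_x = 1.

p_x = 1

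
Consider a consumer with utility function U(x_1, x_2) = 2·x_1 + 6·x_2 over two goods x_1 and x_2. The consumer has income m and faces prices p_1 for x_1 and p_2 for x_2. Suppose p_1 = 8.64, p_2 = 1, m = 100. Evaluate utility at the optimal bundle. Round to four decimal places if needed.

Numerically: x_1* = 0, x_2* = 100.
Utility at the optimum: U(0, 100) = 600.

V = 600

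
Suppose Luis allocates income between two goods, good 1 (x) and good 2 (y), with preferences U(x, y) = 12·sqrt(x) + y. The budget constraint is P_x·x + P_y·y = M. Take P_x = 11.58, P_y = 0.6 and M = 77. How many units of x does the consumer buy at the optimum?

x* = 0.0966

Utility is quasi-linear in y; the FOC for x is 6/√x = P_x/P_y.
Solve: √x = 6·P_y/P_x, so x*(P_x,P_y) = (6·P_y/P_x)², and y* = (M − P_x·x*)/P_y.
Plugging in: x* = (6·0.6/11.58)² = 0.0966.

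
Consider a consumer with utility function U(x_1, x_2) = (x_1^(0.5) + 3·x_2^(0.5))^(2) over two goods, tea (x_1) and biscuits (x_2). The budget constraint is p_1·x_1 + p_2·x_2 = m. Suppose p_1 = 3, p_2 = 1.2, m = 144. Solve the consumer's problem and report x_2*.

Substitute x_2 = (x_2/x_1)·x_1 into the budget: x_1* = m/(p_1 + p_2·(x_2/x_1)).
Numerically x_2/x_1 = 56.25, so x_1* = 144/(3 + 1.2·56.25) = 2.0426 and x_2* = 56.25·2.0426 = 114.8936.

x_2* = 114.8936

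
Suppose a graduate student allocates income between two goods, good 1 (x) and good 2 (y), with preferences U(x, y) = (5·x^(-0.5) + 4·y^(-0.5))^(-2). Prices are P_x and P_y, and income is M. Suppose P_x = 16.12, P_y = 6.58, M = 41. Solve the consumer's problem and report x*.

x* = 1.5516

MU_x ∝ 5·x^(-1.5), MU_y ∝ 4·y^(-1.5), so MRS = (5/4)·(y/x)^(1.5) = P_x/P_y.
Hence y/x = ((4/5)·P_x/P_y)^(1/(1.5)), i.e. raised to the 2/3 power.
Substitute y = (y/x)·x into the budget: x* = M/(P_x + P_y·(y/x)).
Numerically y/x = 1.5661, so x* = 41/(16.12 + 6.58·1.5661) = 1.5516.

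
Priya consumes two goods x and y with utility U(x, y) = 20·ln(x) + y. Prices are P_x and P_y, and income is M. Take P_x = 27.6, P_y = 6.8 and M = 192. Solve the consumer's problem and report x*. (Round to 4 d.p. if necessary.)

x* = 4.9275

Set MRS = P_x/P_y: (20/x)/1 = P_x/P_y.
So x*(P_x,P_y) = 20·P_y/P_x, independent of income; and y* = (M − 20·P_y)/P_y.
At the given prices: x* = 20·6.8/27.6 = 4.9275.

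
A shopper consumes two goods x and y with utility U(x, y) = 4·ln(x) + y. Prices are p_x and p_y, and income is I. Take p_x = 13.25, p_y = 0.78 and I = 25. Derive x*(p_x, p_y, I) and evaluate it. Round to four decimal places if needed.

x* = 0.2355

MU_x = 4/x, MU_y = 1. Tangency: 4/x = p_x/p_y.
So x*(p_x,p_y) = 4·p_y/p_x, independent of income; and y* = (I − 4·p_y)/p_y.
At the given prices: x* = 4·0.78/13.25 = 0.2355.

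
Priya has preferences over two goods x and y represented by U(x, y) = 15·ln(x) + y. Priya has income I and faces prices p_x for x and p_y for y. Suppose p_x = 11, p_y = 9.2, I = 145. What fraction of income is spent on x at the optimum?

share on x = 0.9517

Set MRS = p_x/p_y: (15/x)/1 = p_x/p_y.
So x*(p_x,p_y) = 15·p_y/p_x, independent of income; and y* = (I − 15·p_y)/p_y.
At the given prices: x* = 15·9.2/11 = 12.5455, and y* = 0.7609.
Expenditure on x: 11·12.5455 = 138; share = 0.9517.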